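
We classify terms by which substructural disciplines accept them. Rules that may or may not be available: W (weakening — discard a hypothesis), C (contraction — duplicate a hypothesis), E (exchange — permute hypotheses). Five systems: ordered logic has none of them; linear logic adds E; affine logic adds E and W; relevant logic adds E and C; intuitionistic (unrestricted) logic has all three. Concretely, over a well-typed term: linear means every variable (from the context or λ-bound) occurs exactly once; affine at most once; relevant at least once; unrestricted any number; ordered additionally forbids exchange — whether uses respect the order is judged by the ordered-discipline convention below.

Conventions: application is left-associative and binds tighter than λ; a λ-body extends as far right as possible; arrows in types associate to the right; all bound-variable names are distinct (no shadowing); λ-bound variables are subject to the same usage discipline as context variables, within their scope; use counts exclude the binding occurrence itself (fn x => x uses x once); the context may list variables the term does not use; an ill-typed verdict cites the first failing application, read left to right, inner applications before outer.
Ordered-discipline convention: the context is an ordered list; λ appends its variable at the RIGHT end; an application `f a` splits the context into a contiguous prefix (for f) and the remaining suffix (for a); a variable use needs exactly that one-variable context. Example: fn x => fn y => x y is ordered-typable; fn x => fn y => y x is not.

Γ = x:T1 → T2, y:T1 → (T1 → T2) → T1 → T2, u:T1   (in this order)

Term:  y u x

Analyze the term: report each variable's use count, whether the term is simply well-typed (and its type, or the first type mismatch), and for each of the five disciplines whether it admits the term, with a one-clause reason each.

usage: x: 1; y: 1; u: 1
use order (left to right): y, u, x
typing: ✓ — T1 → T2
ordered: ✗ — use order y, u, x needs exchange
linear: ✓ — exactly-once usage across x, y, u
affine: ✓ — at most one use each (x, y, u)
relevant: ✓ — at least one use each (x, y, u)
unrestricted: ✓ — typability at T1 → T2 is all that's needed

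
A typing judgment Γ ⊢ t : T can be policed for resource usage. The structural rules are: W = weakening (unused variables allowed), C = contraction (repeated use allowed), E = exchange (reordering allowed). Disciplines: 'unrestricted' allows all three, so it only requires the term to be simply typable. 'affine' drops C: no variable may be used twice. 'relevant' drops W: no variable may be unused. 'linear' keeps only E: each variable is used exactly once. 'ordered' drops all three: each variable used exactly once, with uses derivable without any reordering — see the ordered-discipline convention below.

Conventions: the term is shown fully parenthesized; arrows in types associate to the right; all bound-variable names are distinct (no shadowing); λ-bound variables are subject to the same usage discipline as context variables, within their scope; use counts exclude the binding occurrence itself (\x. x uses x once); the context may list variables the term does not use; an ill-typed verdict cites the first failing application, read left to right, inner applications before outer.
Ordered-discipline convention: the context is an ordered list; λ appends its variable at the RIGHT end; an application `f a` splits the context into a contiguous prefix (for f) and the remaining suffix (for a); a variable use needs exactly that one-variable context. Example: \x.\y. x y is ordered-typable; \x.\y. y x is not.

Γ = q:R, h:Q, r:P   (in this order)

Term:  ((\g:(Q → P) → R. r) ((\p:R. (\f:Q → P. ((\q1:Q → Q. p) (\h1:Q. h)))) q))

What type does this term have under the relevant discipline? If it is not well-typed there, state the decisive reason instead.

not well-typed under relevant — g, f, q1, h1 never used (weakening)
counts: q: 1, h: 1, r: 1, g (bound): 0, p (bound): 1, f (bound): 0, q1 (bound): 0, h1 (bound): 0
use order (left to right): r, p, h, q
typing: well-typed at P
across the five disciplines: ordered ✗; linear ✗; affine ✓; relevant ✗; unrestricted ✓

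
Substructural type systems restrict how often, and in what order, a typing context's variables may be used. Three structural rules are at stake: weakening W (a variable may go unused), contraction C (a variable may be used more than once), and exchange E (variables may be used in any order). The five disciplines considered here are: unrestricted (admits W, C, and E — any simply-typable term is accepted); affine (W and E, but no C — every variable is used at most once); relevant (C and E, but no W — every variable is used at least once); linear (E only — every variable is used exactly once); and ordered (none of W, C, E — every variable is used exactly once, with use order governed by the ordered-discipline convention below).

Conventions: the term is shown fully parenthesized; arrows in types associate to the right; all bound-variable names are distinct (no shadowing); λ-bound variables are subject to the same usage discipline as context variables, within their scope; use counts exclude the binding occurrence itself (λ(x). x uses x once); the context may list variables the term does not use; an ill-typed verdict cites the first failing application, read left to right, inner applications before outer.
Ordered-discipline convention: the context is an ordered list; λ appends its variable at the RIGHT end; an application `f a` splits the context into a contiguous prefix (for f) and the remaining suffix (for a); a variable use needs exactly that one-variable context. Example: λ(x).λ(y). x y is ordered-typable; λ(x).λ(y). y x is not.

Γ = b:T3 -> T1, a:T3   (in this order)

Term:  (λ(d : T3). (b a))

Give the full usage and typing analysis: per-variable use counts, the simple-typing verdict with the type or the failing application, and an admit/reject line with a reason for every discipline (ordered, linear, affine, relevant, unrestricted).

variable uses: b ×1, a ×1, d [bound] ×0
uses in reading order: b, a
typing: well-typed — term : T3 -> T1
ordered ✗ (needs weakening: d unused)
linear ✗ (needs weakening: d unused)
affine ✓ (at most one use each (b, a, d))
relevant ✗ (needs weakening: d unused)
unrestricted ✓ (simply typable at T3 -> T1; W, C, E all held)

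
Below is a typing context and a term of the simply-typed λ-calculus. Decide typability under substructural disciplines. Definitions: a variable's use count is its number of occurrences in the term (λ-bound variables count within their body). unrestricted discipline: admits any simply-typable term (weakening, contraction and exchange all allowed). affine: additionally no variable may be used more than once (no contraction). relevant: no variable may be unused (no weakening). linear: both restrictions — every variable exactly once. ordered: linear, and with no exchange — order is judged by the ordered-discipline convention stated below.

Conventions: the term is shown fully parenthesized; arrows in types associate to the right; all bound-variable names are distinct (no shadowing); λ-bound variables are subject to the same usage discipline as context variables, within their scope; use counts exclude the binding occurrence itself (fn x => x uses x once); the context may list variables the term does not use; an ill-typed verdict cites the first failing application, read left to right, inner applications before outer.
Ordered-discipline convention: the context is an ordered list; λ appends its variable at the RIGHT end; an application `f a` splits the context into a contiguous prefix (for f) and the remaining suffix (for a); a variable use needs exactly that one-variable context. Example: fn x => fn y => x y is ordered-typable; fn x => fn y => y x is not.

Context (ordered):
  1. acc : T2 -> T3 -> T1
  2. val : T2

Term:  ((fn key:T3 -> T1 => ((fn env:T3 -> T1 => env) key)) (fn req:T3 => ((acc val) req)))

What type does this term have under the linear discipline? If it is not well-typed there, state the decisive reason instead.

term : T3 -> T1
variable uses: acc: 1, val: 1, key (bound): 1, env (bound): 1, req (bound): 1
left-to-right use order: env, key, acc, val, req
typing: well-typed at T3 -> T1
summary: ordered ✓; linear ✓; affine ✓; relevant ✓; unrestricted ✓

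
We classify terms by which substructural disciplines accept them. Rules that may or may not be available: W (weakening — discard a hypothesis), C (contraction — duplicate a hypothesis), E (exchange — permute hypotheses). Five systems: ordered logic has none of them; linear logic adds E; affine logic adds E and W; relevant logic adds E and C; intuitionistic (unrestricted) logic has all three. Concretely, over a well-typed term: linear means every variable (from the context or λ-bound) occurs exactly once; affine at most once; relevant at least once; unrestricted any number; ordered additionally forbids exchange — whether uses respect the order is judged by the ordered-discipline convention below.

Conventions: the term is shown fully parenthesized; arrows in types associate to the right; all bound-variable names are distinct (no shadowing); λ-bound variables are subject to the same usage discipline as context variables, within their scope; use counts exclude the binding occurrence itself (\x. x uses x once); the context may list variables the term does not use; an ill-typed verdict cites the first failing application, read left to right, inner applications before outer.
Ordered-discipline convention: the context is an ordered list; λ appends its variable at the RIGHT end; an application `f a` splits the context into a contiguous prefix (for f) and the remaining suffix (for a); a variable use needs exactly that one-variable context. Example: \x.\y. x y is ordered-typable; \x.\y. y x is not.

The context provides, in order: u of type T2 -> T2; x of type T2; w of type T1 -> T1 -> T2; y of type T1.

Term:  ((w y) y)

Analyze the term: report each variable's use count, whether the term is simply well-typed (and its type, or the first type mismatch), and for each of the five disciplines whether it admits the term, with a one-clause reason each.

variable uses: u=0, x=0, w=1, y=2
use order (left to right): w, y, y
typing: well-typed at T2
ordered: ✗ — y ×2 used more than once (contraction); unused: u, x — weakening required
linear: ✗ — y ×2 used more than once (contraction); unused: u, x — weakening required
affine: ✗ — y ×2 used more than once (contraction)
relevant: ✗ — unused: u, x — weakening required
unrestricted: ✓ — typability at T2 is all that's needed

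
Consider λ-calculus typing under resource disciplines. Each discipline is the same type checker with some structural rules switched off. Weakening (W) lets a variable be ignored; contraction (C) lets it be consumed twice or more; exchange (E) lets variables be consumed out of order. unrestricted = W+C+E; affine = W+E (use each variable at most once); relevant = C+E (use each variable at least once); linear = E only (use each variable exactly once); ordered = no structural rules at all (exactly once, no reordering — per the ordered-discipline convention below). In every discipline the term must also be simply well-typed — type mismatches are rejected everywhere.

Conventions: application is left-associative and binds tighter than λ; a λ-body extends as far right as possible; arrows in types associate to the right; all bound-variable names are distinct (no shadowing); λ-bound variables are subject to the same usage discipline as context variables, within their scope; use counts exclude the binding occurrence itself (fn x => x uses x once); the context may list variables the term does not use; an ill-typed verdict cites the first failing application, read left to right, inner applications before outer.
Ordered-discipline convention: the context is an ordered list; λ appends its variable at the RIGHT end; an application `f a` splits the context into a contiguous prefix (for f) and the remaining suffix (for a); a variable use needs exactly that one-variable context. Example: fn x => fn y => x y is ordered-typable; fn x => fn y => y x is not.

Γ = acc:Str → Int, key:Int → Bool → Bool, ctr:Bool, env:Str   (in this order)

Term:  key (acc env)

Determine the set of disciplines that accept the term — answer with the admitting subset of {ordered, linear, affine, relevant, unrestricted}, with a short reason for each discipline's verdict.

admitted in: affine, unrestricted
counts: acc=1, key=1, ctr=0, env=1
left-to-right use order: key, acc, env
typing: well-typed — term : Bool → Bool
ordered ✗ (ctr never used (weakening))
linear ✗ (ctr never used (weakening))
affine ✓ (at most one use each (acc, key, ctr, env))
relevant ✗ (ctr never used (weakening))
unrestricted ✓ (simply typable at Bool → Bool; W, C, E all held)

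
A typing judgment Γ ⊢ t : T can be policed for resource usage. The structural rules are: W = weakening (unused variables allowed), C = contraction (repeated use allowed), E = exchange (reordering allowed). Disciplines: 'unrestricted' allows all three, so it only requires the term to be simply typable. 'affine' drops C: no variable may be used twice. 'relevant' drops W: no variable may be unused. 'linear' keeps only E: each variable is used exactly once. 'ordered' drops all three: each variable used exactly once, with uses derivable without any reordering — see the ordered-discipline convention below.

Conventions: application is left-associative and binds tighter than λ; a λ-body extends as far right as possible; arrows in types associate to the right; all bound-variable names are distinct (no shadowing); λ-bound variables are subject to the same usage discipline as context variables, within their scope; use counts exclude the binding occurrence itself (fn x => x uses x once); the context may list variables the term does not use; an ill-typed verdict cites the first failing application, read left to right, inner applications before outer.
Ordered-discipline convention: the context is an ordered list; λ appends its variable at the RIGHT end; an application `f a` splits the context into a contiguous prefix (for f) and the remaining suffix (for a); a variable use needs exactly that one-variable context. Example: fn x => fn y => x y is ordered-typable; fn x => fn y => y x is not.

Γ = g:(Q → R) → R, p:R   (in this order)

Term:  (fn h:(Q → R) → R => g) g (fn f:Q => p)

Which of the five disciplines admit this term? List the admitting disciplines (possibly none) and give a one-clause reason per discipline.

accepted by: unrestricted
counts: g: 2, p: 1, h (bound): 0, f (bound): 0
use order (left to right): g, g, p
typing: ✓ — R
ordered: ✗, g ×2 used more than once (contraction); unused: h, f — weakening required
linear: ✗, g ×2 used more than once (contraction); unused: h, f — weakening required
affine: ✗, g ×2 used more than once (contraction)
relevant: ✗, unused: h, f — weakening required
unrestricted: ✓, well-typed at R; no restrictions here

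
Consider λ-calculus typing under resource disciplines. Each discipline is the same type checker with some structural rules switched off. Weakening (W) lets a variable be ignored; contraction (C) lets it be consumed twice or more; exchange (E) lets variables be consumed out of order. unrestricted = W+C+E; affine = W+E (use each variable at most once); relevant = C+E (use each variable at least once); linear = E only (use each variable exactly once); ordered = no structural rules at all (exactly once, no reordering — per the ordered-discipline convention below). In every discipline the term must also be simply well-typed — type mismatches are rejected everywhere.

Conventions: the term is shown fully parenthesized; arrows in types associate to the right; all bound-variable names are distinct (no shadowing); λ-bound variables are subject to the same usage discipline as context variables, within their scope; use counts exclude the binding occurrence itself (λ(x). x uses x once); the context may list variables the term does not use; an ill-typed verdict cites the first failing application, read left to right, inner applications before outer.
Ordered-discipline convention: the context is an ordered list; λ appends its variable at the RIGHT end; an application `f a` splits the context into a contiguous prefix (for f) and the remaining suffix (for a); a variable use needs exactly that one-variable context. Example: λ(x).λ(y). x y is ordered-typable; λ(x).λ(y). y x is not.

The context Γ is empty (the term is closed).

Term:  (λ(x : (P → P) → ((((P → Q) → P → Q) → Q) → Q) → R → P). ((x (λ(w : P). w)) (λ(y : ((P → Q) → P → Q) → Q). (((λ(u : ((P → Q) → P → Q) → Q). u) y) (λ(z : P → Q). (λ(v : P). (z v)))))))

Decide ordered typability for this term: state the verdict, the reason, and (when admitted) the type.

yes — x, w, y, u, z, v: once each, no exchange needed; term : ((P → P) → ((((P → Q) → P → Q) → Q) → Q) → R → P) → R → P
counts: x (λ-bound) ×1; w (λ-bound) ×1; y (λ-bound) ×1; u (λ-bound) ×1; z (λ-bound) ×1; v (λ-bound) ×1
order of uses: x, w, u, y, z, v
typing: the term checks, with type ((P → P) → ((((P → Q) → P → Q) → Q) → Q) → R → P) → R → P
all disciplines: ordered ✓ · linear ✓ · affine ✓ · relevant ✓ · unrestricted ✓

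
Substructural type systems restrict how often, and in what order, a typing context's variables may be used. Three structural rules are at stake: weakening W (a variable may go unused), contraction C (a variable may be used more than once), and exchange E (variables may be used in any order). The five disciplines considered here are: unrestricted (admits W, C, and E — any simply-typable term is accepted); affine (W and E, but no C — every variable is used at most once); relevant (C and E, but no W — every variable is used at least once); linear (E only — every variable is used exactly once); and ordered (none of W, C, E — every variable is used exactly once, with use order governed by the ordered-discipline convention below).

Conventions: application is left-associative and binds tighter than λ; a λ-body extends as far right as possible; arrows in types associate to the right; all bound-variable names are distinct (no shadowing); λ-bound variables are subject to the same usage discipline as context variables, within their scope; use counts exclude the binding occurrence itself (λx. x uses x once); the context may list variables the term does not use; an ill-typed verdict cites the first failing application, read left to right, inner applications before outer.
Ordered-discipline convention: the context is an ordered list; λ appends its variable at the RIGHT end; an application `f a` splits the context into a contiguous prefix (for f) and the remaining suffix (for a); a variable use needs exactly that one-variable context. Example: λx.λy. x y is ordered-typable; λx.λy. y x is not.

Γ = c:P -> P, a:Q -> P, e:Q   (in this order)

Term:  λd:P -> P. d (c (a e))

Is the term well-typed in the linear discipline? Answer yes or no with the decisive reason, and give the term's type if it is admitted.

yes — c, a, e, d: one use apiece; term : (P -> P) -> P
variable uses: c: 1×, a: 1×, e: 1×, d [bound]: 1×
use order (left to right): d, c, a, e
typing: the term checks, with type (P -> P) -> P
per-discipline verdicts: ordered ✗; linear ✓; affine ✓; relevant ✓; unrestricted ✓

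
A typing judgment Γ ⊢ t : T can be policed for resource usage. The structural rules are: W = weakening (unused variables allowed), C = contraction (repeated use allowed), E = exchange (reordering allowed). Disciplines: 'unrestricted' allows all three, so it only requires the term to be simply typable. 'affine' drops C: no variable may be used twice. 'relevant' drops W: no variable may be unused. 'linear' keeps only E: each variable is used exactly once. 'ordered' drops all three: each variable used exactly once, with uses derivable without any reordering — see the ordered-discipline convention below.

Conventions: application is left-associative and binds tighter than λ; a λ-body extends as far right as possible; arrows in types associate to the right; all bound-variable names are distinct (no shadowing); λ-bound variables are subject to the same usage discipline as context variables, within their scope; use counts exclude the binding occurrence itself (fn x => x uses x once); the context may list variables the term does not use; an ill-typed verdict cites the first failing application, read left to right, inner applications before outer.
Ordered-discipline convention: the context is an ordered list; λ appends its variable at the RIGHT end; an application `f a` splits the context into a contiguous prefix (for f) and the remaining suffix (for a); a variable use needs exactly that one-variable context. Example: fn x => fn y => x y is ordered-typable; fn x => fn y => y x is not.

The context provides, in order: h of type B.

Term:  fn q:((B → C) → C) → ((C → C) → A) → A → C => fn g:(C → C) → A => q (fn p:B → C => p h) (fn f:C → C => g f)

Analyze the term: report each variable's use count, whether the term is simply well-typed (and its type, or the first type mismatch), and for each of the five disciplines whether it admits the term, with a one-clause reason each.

variable uses: h: 1; q [bound]: 1; g [bound]: 1; p [bound]: 1; f [bound]: 1
use order (left to right): q, p, h, g, f
typing: well-typed at (((B → C) → C) → ((C → C) → A) → A → C) → ((C → C) → A) → A → C
ordered ✗ (no contiguous prefix/suffix split fits q, p, h, g, f)
linear ✓ (exactly-once usage across h, q, g, p, f)
affine ✓ (at most one use each (h, q, g, p, f))
relevant ✓ (h, q, g, p, f: all used, weakening unneeded)
unrestricted ✓ (well-typed at (((B → C) → C) → ((C → C) → A) → A → C) → ((C → C) → A) → A → C; no restrictions here)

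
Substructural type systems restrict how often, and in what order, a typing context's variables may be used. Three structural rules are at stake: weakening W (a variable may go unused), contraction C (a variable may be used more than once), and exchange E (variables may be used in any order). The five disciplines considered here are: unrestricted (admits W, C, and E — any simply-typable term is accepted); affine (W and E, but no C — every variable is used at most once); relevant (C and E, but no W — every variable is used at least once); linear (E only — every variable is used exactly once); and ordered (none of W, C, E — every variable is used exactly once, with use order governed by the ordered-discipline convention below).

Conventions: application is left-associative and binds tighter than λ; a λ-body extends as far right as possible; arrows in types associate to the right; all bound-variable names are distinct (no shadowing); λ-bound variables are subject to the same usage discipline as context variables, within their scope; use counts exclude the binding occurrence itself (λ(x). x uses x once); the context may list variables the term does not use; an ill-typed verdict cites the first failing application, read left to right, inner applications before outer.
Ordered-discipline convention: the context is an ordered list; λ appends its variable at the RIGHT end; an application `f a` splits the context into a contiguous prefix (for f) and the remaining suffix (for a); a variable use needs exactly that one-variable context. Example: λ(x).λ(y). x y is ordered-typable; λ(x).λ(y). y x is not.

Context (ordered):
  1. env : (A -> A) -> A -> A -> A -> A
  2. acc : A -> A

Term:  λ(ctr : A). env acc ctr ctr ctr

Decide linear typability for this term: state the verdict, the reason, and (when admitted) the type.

no — repeated use of ctr ×3
use counts: env: 1; acc: 1; ctr [bound]: 3
uses in reading order: env, acc, ctr, ctr, ctr
typing: well-typed — term : A -> A
across the five disciplines: ordered ✗ | linear ✗ | affine ✗ | relevant ✓ | unrestricted ✓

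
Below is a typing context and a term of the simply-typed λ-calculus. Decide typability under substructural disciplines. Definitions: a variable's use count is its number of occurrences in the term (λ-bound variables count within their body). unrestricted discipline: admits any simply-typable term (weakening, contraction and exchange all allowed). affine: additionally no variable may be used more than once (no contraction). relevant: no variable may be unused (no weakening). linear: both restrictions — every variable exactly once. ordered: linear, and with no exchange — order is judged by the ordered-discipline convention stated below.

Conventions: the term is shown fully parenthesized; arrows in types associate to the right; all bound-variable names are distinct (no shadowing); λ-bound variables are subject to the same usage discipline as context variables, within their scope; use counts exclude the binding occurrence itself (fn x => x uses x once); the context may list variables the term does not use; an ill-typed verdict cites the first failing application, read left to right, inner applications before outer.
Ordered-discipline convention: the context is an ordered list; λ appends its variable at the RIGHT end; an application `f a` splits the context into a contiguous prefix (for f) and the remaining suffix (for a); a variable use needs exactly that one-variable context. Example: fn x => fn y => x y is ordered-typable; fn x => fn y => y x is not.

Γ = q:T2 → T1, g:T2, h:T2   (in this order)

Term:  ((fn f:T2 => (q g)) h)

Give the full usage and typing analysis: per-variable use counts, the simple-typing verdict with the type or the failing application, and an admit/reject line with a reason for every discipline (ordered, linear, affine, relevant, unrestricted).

counts: q ×1; g ×1; h ×1; f [bound] ×0
use order (left to right): q, g, h
typing: well-typed — term : T1
ordered: ✗ — f never used (weakening)
linear: ✗ — f never used (weakening)
affine: ✓ — q, g, h, f: no repeats, contraction unneeded
relevant: ✗ — f never used (weakening)
unrestricted: ✓ — type-checks (T1) and nothing is barred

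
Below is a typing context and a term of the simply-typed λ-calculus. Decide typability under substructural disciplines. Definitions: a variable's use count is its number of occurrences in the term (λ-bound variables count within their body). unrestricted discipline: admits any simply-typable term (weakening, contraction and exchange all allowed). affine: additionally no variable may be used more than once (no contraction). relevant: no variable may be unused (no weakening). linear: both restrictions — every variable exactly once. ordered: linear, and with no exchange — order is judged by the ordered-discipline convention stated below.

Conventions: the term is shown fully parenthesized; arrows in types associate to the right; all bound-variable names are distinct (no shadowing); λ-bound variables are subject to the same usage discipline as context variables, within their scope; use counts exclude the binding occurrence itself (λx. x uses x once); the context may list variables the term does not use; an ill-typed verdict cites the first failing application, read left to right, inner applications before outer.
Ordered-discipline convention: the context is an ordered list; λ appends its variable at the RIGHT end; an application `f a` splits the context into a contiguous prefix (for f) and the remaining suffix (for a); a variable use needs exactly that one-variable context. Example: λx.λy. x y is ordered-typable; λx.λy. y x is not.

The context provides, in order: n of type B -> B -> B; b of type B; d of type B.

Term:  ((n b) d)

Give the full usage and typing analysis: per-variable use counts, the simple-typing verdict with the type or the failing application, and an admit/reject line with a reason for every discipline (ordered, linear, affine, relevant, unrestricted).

use counts: n=1; b=1; d=1
left-to-right use order: n, b, d
typing: well-typed at B
ordered: ✓ — one use each (n, b, d); ordered split holds
linear: ✓ — n, b, d: one use apiece
affine: ✓ — none of n, b, d used more than once
relevant: ✓ — every one of n, b, d appears
unrestricted: ✓ — type-checks (B) and nothing is barred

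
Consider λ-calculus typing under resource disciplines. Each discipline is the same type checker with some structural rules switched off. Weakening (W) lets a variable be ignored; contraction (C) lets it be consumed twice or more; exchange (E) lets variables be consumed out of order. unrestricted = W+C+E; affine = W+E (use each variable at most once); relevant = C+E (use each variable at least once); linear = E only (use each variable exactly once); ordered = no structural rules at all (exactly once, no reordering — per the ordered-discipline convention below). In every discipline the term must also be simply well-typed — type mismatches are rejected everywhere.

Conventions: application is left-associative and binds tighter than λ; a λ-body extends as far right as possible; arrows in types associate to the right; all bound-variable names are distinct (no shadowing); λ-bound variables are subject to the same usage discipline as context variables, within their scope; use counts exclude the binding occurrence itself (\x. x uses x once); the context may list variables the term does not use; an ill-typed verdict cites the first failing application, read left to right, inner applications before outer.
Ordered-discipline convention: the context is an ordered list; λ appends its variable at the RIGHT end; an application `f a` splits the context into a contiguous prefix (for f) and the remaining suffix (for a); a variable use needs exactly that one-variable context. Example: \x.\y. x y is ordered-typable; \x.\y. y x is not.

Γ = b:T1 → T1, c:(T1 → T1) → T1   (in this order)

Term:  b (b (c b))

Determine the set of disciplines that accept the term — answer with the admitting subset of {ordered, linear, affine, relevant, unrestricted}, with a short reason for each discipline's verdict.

admitting disciplines: relevant, unrestricted
counts: b: 3×; c: 1×
order of uses: b, b, c, b
typing: well-typed — term : T1
ordered ✗ (needs contraction — b ×3)
linear ✗ (needs contraction — b ×3)
affine ✗ (needs contraction — b ×3)
relevant ✓ (none of b, c goes unused)
unrestricted ✓ (well-typed at T1; no restrictions here)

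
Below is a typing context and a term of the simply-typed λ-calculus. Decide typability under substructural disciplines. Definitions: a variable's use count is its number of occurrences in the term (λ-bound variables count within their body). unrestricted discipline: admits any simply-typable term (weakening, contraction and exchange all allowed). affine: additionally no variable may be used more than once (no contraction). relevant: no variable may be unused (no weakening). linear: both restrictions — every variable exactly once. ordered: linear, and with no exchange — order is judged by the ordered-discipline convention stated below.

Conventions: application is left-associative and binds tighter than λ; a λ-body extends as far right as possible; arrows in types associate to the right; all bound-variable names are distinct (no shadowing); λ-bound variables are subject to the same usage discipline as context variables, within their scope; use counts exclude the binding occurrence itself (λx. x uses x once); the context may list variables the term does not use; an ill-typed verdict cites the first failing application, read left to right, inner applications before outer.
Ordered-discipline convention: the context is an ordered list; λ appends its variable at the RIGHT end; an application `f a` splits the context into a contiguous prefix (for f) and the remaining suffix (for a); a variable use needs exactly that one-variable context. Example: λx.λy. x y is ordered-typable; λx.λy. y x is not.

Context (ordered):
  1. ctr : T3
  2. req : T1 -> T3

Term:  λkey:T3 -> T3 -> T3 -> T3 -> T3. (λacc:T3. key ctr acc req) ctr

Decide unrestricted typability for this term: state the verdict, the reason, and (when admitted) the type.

no — fails simple typing
variable uses: ctr ×2; req ×1; key (λ-bound) ×1; acc (λ-bound) ×1
use order (left to right): key, ctr, acc, req, ctr
typing: ill-typed: an argument T1 -> T3 mismatches the expected T3
summary: ordered ✗, linear ✗, affine ✗, relevant ✗, unrestricted ✗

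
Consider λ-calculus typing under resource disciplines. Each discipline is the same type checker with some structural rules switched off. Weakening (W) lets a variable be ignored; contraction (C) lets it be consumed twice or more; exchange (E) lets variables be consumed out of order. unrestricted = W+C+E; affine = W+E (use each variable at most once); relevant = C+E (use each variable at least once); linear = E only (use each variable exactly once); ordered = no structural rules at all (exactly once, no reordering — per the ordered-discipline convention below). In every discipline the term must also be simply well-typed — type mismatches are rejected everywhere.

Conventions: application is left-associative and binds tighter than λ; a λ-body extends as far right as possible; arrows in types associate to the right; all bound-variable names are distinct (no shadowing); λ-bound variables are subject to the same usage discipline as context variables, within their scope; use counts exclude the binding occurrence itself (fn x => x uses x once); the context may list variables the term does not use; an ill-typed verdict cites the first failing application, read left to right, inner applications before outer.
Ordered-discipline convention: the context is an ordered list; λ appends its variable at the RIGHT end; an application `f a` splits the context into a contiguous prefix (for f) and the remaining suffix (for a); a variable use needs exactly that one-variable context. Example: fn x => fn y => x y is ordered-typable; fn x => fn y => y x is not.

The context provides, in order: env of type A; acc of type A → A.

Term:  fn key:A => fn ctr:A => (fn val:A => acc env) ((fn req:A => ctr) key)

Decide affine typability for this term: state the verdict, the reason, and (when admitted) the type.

yes — no duplicate uses among env, acc, key, ctr, val, req; term : A → A → A
usage: env ×1; acc ×1; key (λ-bound) ×1; ctr (λ-bound) ×1; val (λ-bound) ×0; req (λ-bound) ×0
use order (left to right): acc, env, ctr, key
typing: ✓ — A → A → A
summary: ordered ✗, linear ✗, affine ✓, relevant ✗, unrestricted ✓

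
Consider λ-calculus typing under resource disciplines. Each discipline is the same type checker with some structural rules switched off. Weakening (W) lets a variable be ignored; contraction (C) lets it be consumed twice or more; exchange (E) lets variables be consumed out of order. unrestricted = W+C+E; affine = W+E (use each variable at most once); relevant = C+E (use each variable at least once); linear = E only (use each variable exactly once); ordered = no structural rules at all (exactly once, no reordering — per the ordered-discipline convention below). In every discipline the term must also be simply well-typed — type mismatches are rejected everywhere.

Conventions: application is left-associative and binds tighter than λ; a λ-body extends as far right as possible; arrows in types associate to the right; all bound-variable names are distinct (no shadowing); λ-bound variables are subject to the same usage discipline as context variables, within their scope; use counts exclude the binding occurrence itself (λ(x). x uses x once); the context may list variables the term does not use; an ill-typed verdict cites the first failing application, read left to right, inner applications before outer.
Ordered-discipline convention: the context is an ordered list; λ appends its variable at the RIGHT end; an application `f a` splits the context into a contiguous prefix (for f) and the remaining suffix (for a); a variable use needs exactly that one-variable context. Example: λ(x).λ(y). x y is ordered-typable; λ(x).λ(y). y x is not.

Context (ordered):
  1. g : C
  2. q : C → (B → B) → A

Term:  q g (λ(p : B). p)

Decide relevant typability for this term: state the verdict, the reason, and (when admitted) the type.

yes — g, q, p: all used, weakening unneeded; term : A
variable uses: g=1, q=1, p (λ-bound)=1
order of uses: q, g, p
typing: the term checks, with type A
all disciplines: ordered ✗ · linear ✓ · affine ✓ · relevant ✓ · unrestricted ✓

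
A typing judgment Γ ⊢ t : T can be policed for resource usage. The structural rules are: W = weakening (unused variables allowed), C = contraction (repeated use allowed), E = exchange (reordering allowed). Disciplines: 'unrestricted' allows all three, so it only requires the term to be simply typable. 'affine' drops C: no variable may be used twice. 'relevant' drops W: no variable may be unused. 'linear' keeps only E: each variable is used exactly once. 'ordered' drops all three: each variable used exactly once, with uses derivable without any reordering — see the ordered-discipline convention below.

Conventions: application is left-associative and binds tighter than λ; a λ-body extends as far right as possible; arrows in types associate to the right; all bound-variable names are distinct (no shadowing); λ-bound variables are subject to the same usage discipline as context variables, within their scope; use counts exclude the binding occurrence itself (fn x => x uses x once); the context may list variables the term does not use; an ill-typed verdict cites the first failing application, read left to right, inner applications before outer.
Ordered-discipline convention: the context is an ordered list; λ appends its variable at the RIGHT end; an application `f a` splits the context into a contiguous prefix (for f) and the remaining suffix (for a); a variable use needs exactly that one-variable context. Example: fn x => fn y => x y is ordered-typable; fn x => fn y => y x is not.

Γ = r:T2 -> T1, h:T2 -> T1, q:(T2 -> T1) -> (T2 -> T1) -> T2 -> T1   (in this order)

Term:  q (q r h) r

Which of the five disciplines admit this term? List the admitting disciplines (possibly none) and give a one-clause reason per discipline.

admitted by: relevant, unrestricted
counts: r=2; h=1; q=2
use order (left to right): q, q, r, h, r
typing: the term checks, with type T2 -> T1
ordered: ✗, r ×2, q ×2 used more than once (contraction)
linear: ✗, r ×2, q ×2 used more than once (contraction)
affine: ✗, r ×2, q ×2 used more than once (contraction)
relevant: ✓, every one of r, h, q appears
unrestricted: ✓, well-typed at T2 -> T1; no restrictions here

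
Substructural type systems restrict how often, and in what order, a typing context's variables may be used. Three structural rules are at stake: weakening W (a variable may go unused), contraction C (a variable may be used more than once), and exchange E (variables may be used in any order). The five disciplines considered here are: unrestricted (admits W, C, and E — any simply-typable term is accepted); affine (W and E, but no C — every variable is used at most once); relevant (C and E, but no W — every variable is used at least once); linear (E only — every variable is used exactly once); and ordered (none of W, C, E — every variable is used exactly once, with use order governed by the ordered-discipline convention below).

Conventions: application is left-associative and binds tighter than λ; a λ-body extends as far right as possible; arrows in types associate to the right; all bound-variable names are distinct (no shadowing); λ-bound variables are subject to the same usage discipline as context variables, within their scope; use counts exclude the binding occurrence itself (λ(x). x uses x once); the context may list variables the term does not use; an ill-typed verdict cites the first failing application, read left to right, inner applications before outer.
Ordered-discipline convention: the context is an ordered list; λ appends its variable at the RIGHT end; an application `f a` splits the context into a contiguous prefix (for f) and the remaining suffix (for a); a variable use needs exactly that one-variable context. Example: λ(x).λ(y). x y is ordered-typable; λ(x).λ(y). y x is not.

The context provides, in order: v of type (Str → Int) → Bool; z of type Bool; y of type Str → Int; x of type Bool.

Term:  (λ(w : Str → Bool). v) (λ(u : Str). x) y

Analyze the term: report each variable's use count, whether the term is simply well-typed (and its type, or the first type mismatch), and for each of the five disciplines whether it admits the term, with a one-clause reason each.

counts: v: 1, z: 0, y: 1, x: 1, w (λ-bound): 0, u (λ-bound): 0
use order (left to right): v, x, y
typing: well-typed at Bool
ordered: ✗ — z, w, u never used (weakening)
linear: ✗ — z, w, u never used (weakening)
affine: ✓ — none of v, z, y, x, w, u used more than once
relevant: ✗ — z, w, u never used (weakening)
unrestricted: ✓ — well-typed at Bool; no restrictions here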